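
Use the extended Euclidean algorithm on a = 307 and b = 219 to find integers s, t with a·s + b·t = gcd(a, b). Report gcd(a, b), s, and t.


Euclidean algorithm on (307, 219) — divide until remainder is 0:
  307 = 1 · 219 + 88
  219 = 2 · 88 + 43
  88 = 2 · 43 + 2
  43 = 21 · 2 + 1
  2 = 2 · 1 + 0
gcd(307, 219) = 1.
Track Bezout coefficients alongside the remainders: start with r₀ = 307 = a·1 + b·0 (s = 1, t = 0) and r₁ = 219 = a·0 + b·1 (s = 0, t = 1); each new remainder r_{k+1} = r_{k-1} − q_k·r_k inherits s_{k+1} = s_{k-1} − q_k·s_k, t_{k+1} = t_{k-1} − q_k·t_k, so r_k = a·s_k + b·t_k at every step:
  q = 1: r = 88, s = 1 − 1·0 = 1, t = 0 − 1·1 = -1  (check: 307·1 + 219·(-1) = 88)
  q = 2: r = 43, s = 0 − 2·1 = -2, t = 1 − 2·(-1) = 3  (check: 307·(-2) + 219·3 = 43)
  q = 2: r = 2, s = 1 − 2·(-2) = 5, t = -1 − 2·3 = -7  (check: 307·5 + 219·(-7) = 2)
  q = 21: r = 1, s = -2 − 21·5 = -107, t = 3 − 21·(-7) = 150  (check: 307·(-107) + 219·150 = 1)
The row with r = 1 (the gcd) gives the Bezout coefficients s = -107, t = 150.
Result: 307 · (-107) + 219 · (150) = 1.

gcd(307, 219) = 1; s = -107, t = 150 (check: 307·(-107) + 219·150 = 1).


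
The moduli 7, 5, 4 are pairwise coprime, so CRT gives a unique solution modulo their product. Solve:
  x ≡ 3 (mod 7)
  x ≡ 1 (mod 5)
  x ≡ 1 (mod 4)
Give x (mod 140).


Moduli 7, 5, 4 are pairwise coprime; by CRT there is a unique solution modulo M = 7 · 5 · 4 = 140.
Solve pairwise, accumulating the modulus:
  Start with x ≡ 3 (mod 7).
  Combine with x ≡ 1 (mod 5): since gcd(7, 5) = 1, we get a unique residue mod 35.
    Write x = 3 + 7·t and substitute into x ≡ 1 (mod 5): 7·t ≡ 1 − 3 = -2 (mod 5).
    Reduce coefficients mod 5: 2·t ≡ 3 (mod 5).
    The inverse of 2 mod 5 is 3 (since 2·3 = 6 = 1·5 + 1), so t ≡ 3·3 = 9 ≡ 4 (mod 5).
    Then x = 3 + 7·4 = 31, valid modulo lcm(7, 5) = 35: x ≡ 31 (mod 35).
  Combine with x ≡ 1 (mod 4): since gcd(35, 4) = 1, we get a unique residue mod 140.
    Write x = 31 + 35·t and substitute into x ≡ 1 (mod 4): 35·t ≡ 1 − 31 = -30 (mod 4).
    Reduce coefficients mod 4: 3·t ≡ 2 (mod 4).
    The inverse of 3 mod 4 is 3 (since 3·3 = 9 = 2·4 + 1), so t ≡ 3·2 = 6 ≡ 2 (mod 4).
    Then x = 31 + 35·2 = 101, valid modulo lcm(35, 4) = 140: x ≡ 101 (mod 140).
Verify: 101 mod 7 = 3 ✓, 101 mod 5 = 1 ✓, 101 mod 4 = 1 ✓.

x ≡ 101 (mod 140).


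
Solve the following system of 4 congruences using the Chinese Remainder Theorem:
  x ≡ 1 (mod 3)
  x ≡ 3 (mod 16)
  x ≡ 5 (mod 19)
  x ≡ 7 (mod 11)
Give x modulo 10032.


Product of moduli M = 3 · 16 · 19 · 11 = 10032.
Merge one congruence at a time:
  Start: x ≡ 1 (mod 3).
  Combine with x ≡ 3 (mod 16); new modulus lcm = 48.
    Write x = 1 + 3·t and substitute into x ≡ 3 (mod 16): 3·t ≡ 3 − 1 = 2 (mod 16).
    The inverse of 3 mod 16 is 11 (since 3·11 = 33 = 2·16 + 1), so t ≡ 11·2 = 22 ≡ 6 (mod 16).
    Then x = 1 + 3·6 = 19, valid modulo lcm(3, 16) = 48: x ≡ 19 (mod 48).
  Combine with x ≡ 5 (mod 19); new modulus lcm = 912.
    Write x = 19 + 48·t and substitute into x ≡ 5 (mod 19): 48·t ≡ 5 − 19 = -14 (mod 19).
    Reduce coefficients mod 19: 10·t ≡ 5 (mod 19).
    The inverse of 10 mod 19 is 2 (since 10·2 = 20 = 1·19 + 1), so t ≡ 2·5 = 10 ≡ 10 (mod 19).
    Then x = 19 + 48·10 = 499, valid modulo lcm(48, 19) = 912: x ≡ 499 (mod 912).
  Combine with x ≡ 7 (mod 11); new modulus lcm = 10032.
    Write x = 499 + 912·t and substitute into x ≡ 7 (mod 11): 912·t ≡ 7 − 499 = -492 (mod 11).
    Reduce coefficients mod 11: 10·t ≡ 3 (mod 11).
    The inverse of 10 mod 11 is 10 (since 10·10 = 100 = 9·11 + 1), so t ≡ 10·3 = 30 ≡ 8 (mod 11).
    Then x = 499 + 912·8 = 7795, valid modulo lcm(912, 11) = 10032: x ≡ 7795 (mod 10032).
Verify against each original: 7795 mod 3 = 1, 7795 mod 16 = 3, 7795 mod 19 = 5, 7795 mod 11 = 7.

x ≡ 7795 (mod 10032).


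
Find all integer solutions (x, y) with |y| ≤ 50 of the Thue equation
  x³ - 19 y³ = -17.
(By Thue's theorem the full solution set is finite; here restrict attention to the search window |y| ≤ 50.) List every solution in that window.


The equation is x³ - 19y³ = -17. For fixed y, x³ = 19·y³ − 17, so a solution requires the RHS to be a perfect cube.
Strategy: iterate y from -50 to 50, compute RHS = 19·y³ − 17, and check whether it is a (positive or negative) perfect cube.
Check small values of y:
  y = 0: RHS = -17 is not a perfect cube.
  y = 1: RHS = 2 is not a perfect cube.
  y = -1: RHS = -36 is not a perfect cube.
  y = 2: RHS = 135 is not a perfect cube.
  y = -2: RHS = -169 is not a perfect cube.
  y = 3: RHS = 496 is not a perfect cube.
  y = -3: RHS = -530 is not a perfect cube.
Continuing the search up to |y| = 50 finds no solutions either.
No (x, y) in the scanned range satisfies the equation.

No integer solutions with |y| ≤ 50.


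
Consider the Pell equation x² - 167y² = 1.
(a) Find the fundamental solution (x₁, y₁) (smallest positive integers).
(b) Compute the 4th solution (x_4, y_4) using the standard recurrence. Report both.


Step 1: Find the fundamental solution (x₁, y₁) of x² - 167y² = 1.
  Expand √167 as a continued fraction. a₀ = ⌊√167⌋ = 12; iterate m_{k+1} = d_k·a_k − m_k, d_{k+1} = (167 − m_{k+1}²)/d_k, a_{k+1} = ⌊(a₀ + m_{k+1})/d_{k+1}⌋ (starting m₀ = 0, d₀ = 1), with convergents p_k = a_k·p_{k-1} + p_{k-2}, q_k = a_k·q_{k-1} + q_{k-2} (p₋₁ = 1, q₋₁ = 0):
  k = 0: a₀ = 12; p₀/q₀ = 12/1; p₀² − 167·q₀² = 144 − 167 = -23.
  k = 1: m = 12, d = 23, a = ⌊(12 + 12)/23⌋ = 1; p/q = (1·12 + 1)/(1·1 + 0) = 13/1; p² − 167·q² = 169 − 167 = 2.
  k = 2: m = 11, d = 2, a = ⌊(12 + 11)/2⌋ = 11; p/q = (11·13 + 12)/(11·1 + 1) = 155/12; p² − 167·q² = 24025 − 24048 = -23.
  k = 3: m = 11, d = 23, a = ⌊(12 + 11)/23⌋ = 1; p/q = (1·155 + 13)/(1·12 + 1) = 168/13; p² − 167·q² = 28224 − 28223 = 1.
  The first convergent with p² − 167·q² = 1 gives the fundamental solution (x₁, y₁) = (168, 13).
Step 2: Apply the recurrence (x_{n+1}, y_{n+1}) = (x₁x_n + 167y₁y_n, x₁y_n + y₁x_n) repeatedly.
  From (x_1, y_1) = (168, 13): x_2 = 168·168 + 167·13·13 = 56447; y_2 = 168·13 + 13·168 = 4368.
  From (x_2, y_2) = (56447, 4368): x_3 = 168·56447 + 167·13·4368 = 18966024; y_3 = 168·4368 + 13·56447 = 1467635.
  From (x_3, y_3) = (18966024, 1467635): x_4 = 168·18966024 + 167·13·1467635 = 6372527617; y_4 = 168·1467635 + 13·18966024 = 493120992.
Step 3: Verify x_4² - 167·y_4² = 40609108229427698689 - 40609108229427698688 = 1 (should be 1). ✓

(x_1, y_1) = (168, 13); (x_4, y_4) = (6372527617, 493120992).


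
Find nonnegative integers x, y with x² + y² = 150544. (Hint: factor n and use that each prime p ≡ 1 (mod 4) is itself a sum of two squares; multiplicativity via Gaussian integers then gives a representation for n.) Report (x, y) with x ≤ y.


Step 1: Factor n = 150544 = 2^4 · 97^2.
Step 2: Check the mod-4 condition on each prime factor: 2 = 2 (special); 97 ≡ 1 (mod 4), exponent 2.
All primes ≡ 3 (mod 4) appear to even exponent (or don't appear), so by the two-squares theorem n IS expressible as a sum of two squares.
Step 3: Build a representation. Group n = k² · m with k = 4 and m = 97 · 97 = 9409 (a product of primes ≡ 1 (mod 4)); a representation of m scales to one of n via (k·x)² + (k·y)² = k²(x² + y²). Each prime p ≡ 1 (mod 4) is itself a sum of two squares; find a² by testing p − a² for a perfect square:
  97: 97 − 1² = 96, 97 − 2² = 93, 97 − 3² = 88, 97 − 4² = 81 = 9² ⇒ 97 = 4² + 9².
  Combine using the Brahmagupta–Fibonacci identity (a² + b²)(c² + d²) = (ac − bd)² + (ad + bc)² = (ac + bd)² + (ad − bc)²:
  97 · 97 = 9409: from (4² + 9²)(4² + 9²), take (4·4 − 9·9, 4·9 + 9·4) = (16 − 81, 36 + 36) = (-65, 72); dropping signs (only squares matter) gives (65, 72); check 65² + 72² = 4225 + 5184 = 9409 ✓.
  Scale by k = 4: (4·65, 4·72) = (260, 288).
Step 4: Order so x ≤ y and verify: 260² + 288² = 67600 + 82944 = 150544 = n. ✓

n = 150544 = 260² + 288² (one valid representation with x ≤ y).


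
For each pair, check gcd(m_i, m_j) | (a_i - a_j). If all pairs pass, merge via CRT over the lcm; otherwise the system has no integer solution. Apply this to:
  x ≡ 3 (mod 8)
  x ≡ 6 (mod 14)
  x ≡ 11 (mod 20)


Moduli 8, 14, 20 are not pairwise coprime, so CRT works modulo lcm(m_i) when all pairwise compatibility conditions hold.
Pairwise compatibility: gcd(m_i, m_j) must divide a_i - a_j for every pair.
Merge one congruence at a time:
  Start: x ≡ 3 (mod 8).
  Combine with x ≡ 6 (mod 14): gcd(8, 14) = 2, and 6 - 3 = 3 is NOT divisible by 2.
    ⇒ system is inconsistent (no integer solution).

No solution (the system is inconsistent).


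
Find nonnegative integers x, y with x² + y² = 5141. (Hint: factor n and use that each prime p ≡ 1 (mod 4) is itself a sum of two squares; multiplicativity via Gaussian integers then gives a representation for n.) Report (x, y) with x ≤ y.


Step 1: Factor n = 5141 = 53 · 97.
Step 2: Check the mod-4 condition on each prime factor: 53 ≡ 1 (mod 4), exponent 1; 97 ≡ 1 (mod 4), exponent 1.
All primes ≡ 3 (mod 4) appear to even exponent (or don't appear), so by the two-squares theorem n IS expressible as a sum of two squares.
Step 3: Build a representation. Here n = 53 · 97 is a product of primes ≡ 1 (mod 4). Each prime p ≡ 1 (mod 4) is itself a sum of two squares; find a² by testing p − a² for a perfect square:
  53: 53 − 1² = 52, 53 − 2² = 49 = 7² ⇒ 53 = 2² + 7².
  97: 97 − 1² = 96, 97 − 2² = 93, 97 − 3² = 88, 97 − 4² = 81 = 9² ⇒ 97 = 4² + 9².
  Combine using the Brahmagupta–Fibonacci identity (a² + b²)(c² + d²) = (ac − bd)² + (ad + bc)² = (ac + bd)² + (ad − bc)²:
  53 · 97 = 5141: from (2² + 7²)(4² + 9²), take (2·4 − 7·9, 2·9 + 7·4) = (8 − 63, 18 + 28) = (-55, 46); dropping signs (only squares matter) gives (55, 46); check 55² + 46² = 3025 + 2116 = 5141 ✓.
Step 4: Order so x ≤ y and verify: 46² + 55² = 2116 + 3025 = 5141 = n. ✓

n = 5141 = 46² + 55² (one valid representation with x ≤ y).


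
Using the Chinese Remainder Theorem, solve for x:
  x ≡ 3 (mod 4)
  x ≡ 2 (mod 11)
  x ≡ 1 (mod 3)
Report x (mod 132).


Moduli 4, 11, 3 are pairwise coprime; by CRT there is a unique solution modulo M = 4 · 11 · 3 = 132.
Solve pairwise, accumulating the modulus:
  Start with x ≡ 3 (mod 4).
  Combine with x ≡ 2 (mod 11): since gcd(4, 11) = 1, we get a unique residue mod 44.
    Write x = 3 + 4·t and substitute into x ≡ 2 (mod 11): 4·t ≡ 2 − 3 = -1 (mod 11).
    Reduce coefficients mod 11: 4·t ≡ 10 (mod 11).
    The inverse of 4 mod 11 is 3 (since 4·3 = 12 = 1·11 + 1), so t ≡ 3·10 = 30 ≡ 8 (mod 11).
    Then x = 3 + 4·8 = 35, valid modulo lcm(4, 11) = 44: x ≡ 35 (mod 44).
  Combine with x ≡ 1 (mod 3): since gcd(44, 3) = 1, we get a unique residue mod 132.
    Write x = 35 + 44·t and substitute into x ≡ 1 (mod 3): 44·t ≡ 1 − 35 = -34 (mod 3).
    Reduce coefficients mod 3: 2·t ≡ 2 (mod 3).
    The inverse of 2 mod 3 is 2 (since 2·2 = 4 = 1·3 + 1), so t ≡ 2·2 = 4 ≡ 1 (mod 3).
    Then x = 35 + 44·1 = 79, valid modulo lcm(44, 3) = 132: x ≡ 79 (mod 132).
Verify: 79 mod 4 = 3 ✓, 79 mod 11 = 2 ✓, 79 mod 3 = 1 ✓.

x ≡ 79 (mod 132).


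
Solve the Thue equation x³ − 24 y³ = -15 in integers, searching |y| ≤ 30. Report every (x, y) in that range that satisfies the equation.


The equation is x³ - 24y³ = -15. For fixed y, x³ = 24·y³ − 15, so a solution requires the RHS to be a perfect cube.
Strategy: iterate y from -30 to 30, compute RHS = 24·y³ − 15, and check whether it is a (positive or negative) perfect cube.
Check small values of y:
  y = 0: RHS = -15 is not a perfect cube.
  y = 1: RHS = 9 is not a perfect cube.
  y = -1: RHS = -39 is not a perfect cube.
  y = 2: RHS = 177 is not a perfect cube.
  y = -2: RHS = -207 is not a perfect cube.
  y = 3: RHS = 633 is not a perfect cube.
  y = -3: RHS = -663 is not a perfect cube.
Continuing the search up to |y| = 30 finds no solutions either.
No (x, y) in the scanned range satisfies the equation.

No integer solutions with |y| ≤ 30.


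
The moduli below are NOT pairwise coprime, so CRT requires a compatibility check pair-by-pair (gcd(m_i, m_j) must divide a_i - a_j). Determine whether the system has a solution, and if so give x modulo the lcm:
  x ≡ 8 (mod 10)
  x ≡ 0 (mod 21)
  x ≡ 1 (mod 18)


Moduli 10, 21, 18 are not pairwise coprime, so CRT works modulo lcm(m_i) when all pairwise compatibility conditions hold.
Pairwise compatibility: gcd(m_i, m_j) must divide a_i - a_j for every pair.
Merge one congruence at a time:
  Start: x ≡ 8 (mod 10).
  Combine with x ≡ 0 (mod 21): gcd(10, 21) = 1; 0 - 8 = -8, which IS divisible by 1, so compatible.
    Write x = 8 + 10·t and substitute into x ≡ 0 (mod 21): 10·t ≡ 0 − 8 = -8 (mod 21).
    Reduce coefficients mod 21: 10·t ≡ 13 (mod 21).
    The inverse of 10 mod 21 is 19 (since 10·19 = 190 = 9·21 + 1), so t ≡ 19·13 = 247 ≡ 16 (mod 21).
    Then x = 8 + 10·16 = 168, valid modulo lcm(10, 21) = 210: x ≡ 168 (mod 210).
  Combine with x ≡ 1 (mod 18): gcd(210, 18) = 6, and 1 - 168 = -167 is NOT divisible by 6.
    ⇒ system is inconsistent (no integer solution).

No solution (the system is inconsistent).


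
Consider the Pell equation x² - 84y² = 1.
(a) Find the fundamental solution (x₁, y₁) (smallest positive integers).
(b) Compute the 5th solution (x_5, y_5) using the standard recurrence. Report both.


Step 1: Find the fundamental solution (x₁, y₁) of x² - 84y² = 1.
  Expand √84 as a continued fraction. a₀ = ⌊√84⌋ = 9; iterate m_{k+1} = d_k·a_k − m_k, d_{k+1} = (84 − m_{k+1}²)/d_k, a_{k+1} = ⌊(a₀ + m_{k+1})/d_{k+1}⌋ (starting m₀ = 0, d₀ = 1), with convergents p_k = a_k·p_{k-1} + p_{k-2}, q_k = a_k·q_{k-1} + q_{k-2} (p₋₁ = 1, q₋₁ = 0):
  k = 0: a₀ = 9; p₀/q₀ = 9/1; p₀² − 84·q₀² = 81 − 84 = -3.
  k = 1: m = 9, d = 3, a = ⌊(9 + 9)/3⌋ = 6; p/q = (6·9 + 1)/(6·1 + 0) = 55/6; p² − 84·q² = 3025 − 3024 = 1.
  The first convergent with p² − 84·q² = 1 gives the fundamental solution (x₁, y₁) = (55, 6).
Step 2: Apply the recurrence (x_{n+1}, y_{n+1}) = (x₁x_n + 84y₁y_n, x₁y_n + y₁x_n) repeatedly.
  From (x_1, y_1) = (55, 6): x_2 = 55·55 + 84·6·6 = 6049; y_2 = 55·6 + 6·55 = 660.
  From (x_2, y_2) = (6049, 660): x_3 = 55·6049 + 84·6·660 = 665335; y_3 = 55·660 + 6·6049 = 72594.
  From (x_3, y_3) = (665335, 72594): x_4 = 55·665335 + 84·6·72594 = 73180801; y_4 = 55·72594 + 6·665335 = 7984680.
  From (x_4, y_4) = (73180801, 7984680): x_5 = 55·73180801 + 84·6·7984680 = 8049222775; y_5 = 55·7984680 + 6·73180801 = 878242206.
Step 3: Verify x_5² - 84·y_5² = 64789987281578700625 - 64789987281578700624 = 1 (should be 1). ✓

(x_1, y_1) = (55, 6); (x_5, y_5) = (8049222775, 878242206).


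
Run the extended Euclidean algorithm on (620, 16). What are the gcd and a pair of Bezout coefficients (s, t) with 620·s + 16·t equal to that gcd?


Euclidean algorithm on (620, 16) — divide until remainder is 0:
  620 = 38 · 16 + 12
  16 = 1 · 12 + 4
  12 = 3 · 4 + 0
gcd(620, 16) = 4.
Track Bezout coefficients alongside the remainders: start with r₀ = 620 = a·1 + b·0 (s = 1, t = 0) and r₁ = 16 = a·0 + b·1 (s = 0, t = 1); each new remainder r_{k+1} = r_{k-1} − q_k·r_k inherits s_{k+1} = s_{k-1} − q_k·s_k, t_{k+1} = t_{k-1} − q_k·t_k, so r_k = a·s_k + b·t_k at every step:
  q = 38: r = 12, s = 1 − 38·0 = 1, t = 0 − 38·1 = -38  (check: 620·1 + 16·(-38) = 12)
  q = 1: r = 4, s = 0 − 1·1 = -1, t = 1 − 1·(-38) = 39  (check: 620·(-1) + 16·39 = 4)
The row with r = 4 (the gcd) gives the Bezout coefficients s = -1, t = 39.
Result: 620 · (-1) + 16 · (39) = 4.

gcd(620, 16) = 4; s = -1, t = 39 (check: 620·(-1) + 16·39 = 4).


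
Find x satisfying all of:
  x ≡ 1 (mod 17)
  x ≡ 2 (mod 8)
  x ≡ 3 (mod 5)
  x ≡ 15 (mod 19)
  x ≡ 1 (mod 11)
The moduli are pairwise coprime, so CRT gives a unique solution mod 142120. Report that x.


Product of moduli M = 17 · 8 · 5 · 19 · 11 = 142120.
Merge one congruence at a time:
  Start: x ≡ 1 (mod 17).
  Combine with x ≡ 2 (mod 8); new modulus lcm = 136.
    Write x = 1 + 17·t and substitute into x ≡ 2 (mod 8): 17·t ≡ 2 − 1 = 1 (mod 8).
    Reduce coefficients mod 8: 1·t ≡ 1 (mod 8).
    So t ≡ 1 (mod 8).
    Then x = 1 + 17·1 = 18, valid modulo lcm(17, 8) = 136: x ≡ 18 (mod 136).
  Combine with x ≡ 3 (mod 5); new modulus lcm = 680.
    Write x = 18 + 136·t and substitute into x ≡ 3 (mod 5): 136·t ≡ 3 − 18 = -15 (mod 5).
    Reduce coefficients mod 5: 1·t ≡ 0 (mod 5).
    So t ≡ 0 (mod 5).
    Then x = 18 + 136·0 = 18, valid modulo lcm(136, 5) = 680: x ≡ 18 (mod 680).
  Combine with x ≡ 15 (mod 19); new modulus lcm = 12920.
    Write x = 18 + 680·t and substitute into x ≡ 15 (mod 19): 680·t ≡ 15 − 18 = -3 (mod 19).
    Reduce coefficients mod 19: 15·t ≡ 16 (mod 19).
    The inverse of 15 mod 19 is 14 (since 15·14 = 210 = 11·19 + 1), so t ≡ 14·16 = 224 ≡ 15 (mod 19).
    Then x = 18 + 680·15 = 10218, valid modulo lcm(680, 19) = 12920: x ≡ 10218 (mod 12920).
  Combine with x ≡ 1 (mod 11); new modulus lcm = 142120.
    Write x = 10218 + 12920·t and substitute into x ≡ 1 (mod 11): 12920·t ≡ 1 − 10218 = -10217 (mod 11).
    Reduce coefficients mod 11: 6·t ≡ 2 (mod 11).
    The inverse of 6 mod 11 is 2 (since 6·2 = 12 = 1·11 + 1), so t ≡ 2·2 = 4 ≡ 4 (mod 11).
    Then x = 10218 + 12920·4 = 61898, valid modulo lcm(12920, 11) = 142120: x ≡ 61898 (mod 142120).
Verify against each original: 61898 mod 17 = 1, 61898 mod 8 = 2, 61898 mod 5 = 3, 61898 mod 19 = 15, 61898 mod 11 = 1.

x ≡ 61898 (mod 142120).


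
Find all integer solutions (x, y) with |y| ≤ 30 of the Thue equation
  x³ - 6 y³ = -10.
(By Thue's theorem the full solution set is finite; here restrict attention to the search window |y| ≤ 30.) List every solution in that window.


The equation is x³ - 6y³ = -10. For fixed y, x³ = 6·y³ − 10, so a solution requires the RHS to be a perfect cube.
Strategy: iterate y from -30 to 30, compute RHS = 6·y³ − 10, and check whether it is a (positive or negative) perfect cube.
Check small values of y:
  y = 0: RHS = -10 is not a perfect cube.
  y = 1: RHS = -4 is not a perfect cube.
  y = -1: RHS = -16 is not a perfect cube.
  y = 2: RHS = 38 is not a perfect cube.
  y = -2: RHS = -58 is not a perfect cube.
  y = 3: RHS = 152 is not a perfect cube.
  y = -3: RHS = -172 is not a perfect cube.
Continuing the search up to |y| = 30 finds no solutions either.
No (x, y) in the scanned range satisfies the equation.

No integer solutions with |y| ≤ 30.


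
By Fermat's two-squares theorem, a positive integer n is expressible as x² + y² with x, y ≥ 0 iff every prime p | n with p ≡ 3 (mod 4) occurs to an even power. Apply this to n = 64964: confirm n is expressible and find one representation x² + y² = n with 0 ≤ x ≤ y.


Step 1: Factor n = 64964 = 2^2 · 109 · 149.
Step 2: Check the mod-4 condition on each prime factor: 2 = 2 (special); 109 ≡ 1 (mod 4), exponent 1; 149 ≡ 1 (mod 4), exponent 1.
All primes ≡ 3 (mod 4) appear to even exponent (or don't appear), so by the two-squares theorem n IS expressible as a sum of two squares.
Step 3: Build a representation. Group n = k² · m with k = 2 and m = 109 · 149 = 16241 (a product of primes ≡ 1 (mod 4)); a representation of m scales to one of n via (k·x)² + (k·y)² = k²(x² + y²). Each prime p ≡ 1 (mod 4) is itself a sum of two squares; find a² by testing p − a² for a perfect square:
  109: 109 − 1² = 108, 109 − 2² = 105, 109 − 3² = 100 = 10² ⇒ 109 = 3² + 10².
  149: 149 − 1² = 148, 149 − 2² = 145, 149 − 3² = 140, 149 − 4² = 133, 149 − 5² = 124, 149 − 6² = 113, 149 − 7² = 100 = 10² ⇒ 149 = 7² + 10².
  Combine using the Brahmagupta–Fibonacci identity (a² + b²)(c² + d²) = (ac − bd)² + (ad + bc)² = (ac + bd)² + (ad − bc)²:
  109 · 149 = 16241: from (3² + 10²)(7² + 10²), take (3·7 − 10·10, 3·10 + 10·7) = (21 − 100, 30 + 70) = (-79, 100); dropping signs (only squares matter) gives (79, 100); check 79² + 100² = 6241 + 10000 = 16241 ✓.
  Scale by k = 2: (2·79, 2·100) = (158, 200).
Step 4: Order so x ≤ y and verify: 158² + 200² = 24964 + 40000 = 64964 = n. ✓

n = 64964 = 158² + 200² (one valid representation with x ≤ y).


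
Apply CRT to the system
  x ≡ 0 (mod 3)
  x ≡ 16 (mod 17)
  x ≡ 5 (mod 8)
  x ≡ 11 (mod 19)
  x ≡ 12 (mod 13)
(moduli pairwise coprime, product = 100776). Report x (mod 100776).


Product of moduli M = 3 · 17 · 8 · 19 · 13 = 100776.
Merge one congruence at a time:
  Start: x ≡ 0 (mod 3).
  Combine with x ≡ 16 (mod 17); new modulus lcm = 51.
    Write x = 0 + 3·t and substitute into x ≡ 16 (mod 17): 3·t ≡ 16 − 0 = 16 (mod 17).
    The inverse of 3 mod 17 is 6 (since 3·6 = 18 = 1·17 + 1), so t ≡ 6·16 = 96 ≡ 11 (mod 17).
    Then x = 0 + 3·11 = 33, valid modulo lcm(3, 17) = 51: x ≡ 33 (mod 51).
  Combine with x ≡ 5 (mod 8); new modulus lcm = 408.
    Write x = 33 + 51·t and substitute into x ≡ 5 (mod 8): 51·t ≡ 5 − 33 = -28 (mod 8).
    Reduce coefficients mod 8: 3·t ≡ 4 (mod 8).
    The inverse of 3 mod 8 is 3 (since 3·3 = 9 = 1·8 + 1), so t ≡ 3·4 = 12 ≡ 4 (mod 8).
    Then x = 33 + 51·4 = 237, valid modulo lcm(51, 8) = 408: x ≡ 237 (mod 408).
  Combine with x ≡ 11 (mod 19); new modulus lcm = 7752.
    Write x = 237 + 408·t and substitute into x ≡ 11 (mod 19): 408·t ≡ 11 − 237 = -226 (mod 19).
    Reduce coefficients mod 19: 9·t ≡ 2 (mod 19).
    The inverse of 9 mod 19 is 17 (since 9·17 = 153 = 8·19 + 1), so t ≡ 17·2 = 34 ≡ 15 (mod 19).
    Then x = 237 + 408·15 = 6357, valid modulo lcm(408, 19) = 7752: x ≡ 6357 (mod 7752).
  Combine with x ≡ 12 (mod 13); new modulus lcm = 100776.
    Write x = 6357 + 7752·t and substitute into x ≡ 12 (mod 13): 7752·t ≡ 12 − 6357 = -6345 (mod 13).
    Reduce coefficients mod 13: 4·t ≡ 12 (mod 13).
    The inverse of 4 mod 13 is 10 (since 4·10 = 40 = 3·13 + 1), so t ≡ 10·12 = 120 ≡ 3 (mod 13).
    Then x = 6357 + 7752·3 = 29613, valid modulo lcm(7752, 13) = 100776: x ≡ 29613 (mod 100776).
Verify against each original: 29613 mod 3 = 0, 29613 mod 17 = 16, 29613 mod 8 = 5, 29613 mod 19 = 11, 29613 mod 13 = 12.

x ≡ 29613 (mod 100776).


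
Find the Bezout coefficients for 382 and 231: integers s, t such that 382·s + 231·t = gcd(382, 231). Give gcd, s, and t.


Euclidean algorithm on (382, 231) — divide until remainder is 0:
  382 = 1 · 231 + 151
  231 = 1 · 151 + 80
  151 = 1 · 80 + 71
  80 = 1 · 71 + 9
  71 = 7 · 9 + 8
  9 = 1 · 8 + 1
  8 = 8 · 1 + 0
gcd(382, 231) = 1.
Track Bezout coefficients alongside the remainders: start with r₀ = 382 = a·1 + b·0 (s = 1, t = 0) and r₁ = 231 = a·0 + b·1 (s = 0, t = 1); each new remainder r_{k+1} = r_{k-1} − q_k·r_k inherits s_{k+1} = s_{k-1} − q_k·s_k, t_{k+1} = t_{k-1} − q_k·t_k, so r_k = a·s_k + b·t_k at every step:
  q = 1: r = 151, s = 1 − 1·0 = 1, t = 0 − 1·1 = -1  (check: 382·1 + 231·(-1) = 151)
  q = 1: r = 80, s = 0 − 1·1 = -1, t = 1 − 1·(-1) = 2  (check: 382·(-1) + 231·2 = 80)
  q = 1: r = 71, s = 1 − 1·(-1) = 2, t = -1 − 1·2 = -3  (check: 382·2 + 231·(-3) = 71)
  q = 1: r = 9, s = -1 − 1·2 = -3, t = 2 − 1·(-3) = 5  (check: 382·(-3) + 231·5 = 9)
  q = 7: r = 8, s = 2 − 7·(-3) = 23, t = -3 − 7·5 = -38  (check: 382·23 + 231·(-38) = 8)
  q = 1: r = 1, s = -3 − 1·23 = -26, t = 5 − 1·(-38) = 43  (check: 382·(-26) + 231·43 = 1)
The row with r = 1 (the gcd) gives the Bezout coefficients s = -26, t = 43.
Result: 382 · (-26) + 231 · (43) = 1.

gcd(382, 231) = 1; s = -26, t = 43 (check: 382·(-26) + 231·43 = 1).


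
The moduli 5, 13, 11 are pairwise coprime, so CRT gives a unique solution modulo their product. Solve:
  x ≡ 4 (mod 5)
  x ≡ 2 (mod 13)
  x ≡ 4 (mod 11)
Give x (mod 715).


Moduli 5, 13, 11 are pairwise coprime; by CRT there is a unique solution modulo M = 5 · 13 · 11 = 715.
Solve pairwise, accumulating the modulus:
  Start with x ≡ 4 (mod 5).
  Combine with x ≡ 2 (mod 13): since gcd(5, 13) = 1, we get a unique residue mod 65.
    Write x = 4 + 5·t and substitute into x ≡ 2 (mod 13): 5·t ≡ 2 − 4 = -2 (mod 13).
    Reduce coefficients mod 13: 5·t ≡ 11 (mod 13).
    The inverse of 5 mod 13 is 8 (since 5·8 = 40 = 3·13 + 1), so t ≡ 8·11 = 88 ≡ 10 (mod 13).
    Then x = 4 + 5·10 = 54, valid modulo lcm(5, 13) = 65: x ≡ 54 (mod 65).
  Combine with x ≡ 4 (mod 11): since gcd(65, 11) = 1, we get a unique residue mod 715.
    Write x = 54 + 65·t and substitute into x ≡ 4 (mod 11): 65·t ≡ 4 − 54 = -50 (mod 11).
    Reduce coefficients mod 11: 10·t ≡ 5 (mod 11).
    The inverse of 10 mod 11 is 10 (since 10·10 = 100 = 9·11 + 1), so t ≡ 10·5 = 50 ≡ 6 (mod 11).
    Then x = 54 + 65·6 = 444, valid modulo lcm(65, 11) = 715: x ≡ 444 (mod 715).
Verify: 444 mod 5 = 4 ✓, 444 mod 13 = 2 ✓, 444 mod 11 = 4 ✓.

x ≡ 444 (mod 715).


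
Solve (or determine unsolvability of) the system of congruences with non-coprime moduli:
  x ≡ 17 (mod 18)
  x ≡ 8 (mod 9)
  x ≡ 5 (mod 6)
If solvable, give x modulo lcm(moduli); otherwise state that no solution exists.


Moduli 18, 9, 6 are not pairwise coprime, so CRT works modulo lcm(m_i) when all pairwise compatibility conditions hold.
Pairwise compatibility: gcd(m_i, m_j) must divide a_i - a_j for every pair.
Merge one congruence at a time:
  Start: x ≡ 17 (mod 18).
  Combine with x ≡ 8 (mod 9): gcd(18, 9) = 9; 8 - 17 = -9, which IS divisible by 9, so compatible.
    Write x = 17 + 18·t and substitute into x ≡ 8 (mod 9): 18·t ≡ 8 − 17 = -9 (mod 9).
    Divide the congruence (and modulus) by g = 9: 2·t ≡ -1 (mod 1).
    Modulo 1 every t works; take t = 0.
    Then x = 17 + 18·0 = 17, valid modulo lcm(18, 9) = 18: x ≡ 17 (mod 18).
  Combine with x ≡ 5 (mod 6): gcd(18, 6) = 6; 5 - 17 = -12, which IS divisible by 6, so compatible.
    Write x = 17 + 18·t and substitute into x ≡ 5 (mod 6): 18·t ≡ 5 − 17 = -12 (mod 6).
    Divide the congruence (and modulus) by g = 6: 3·t ≡ -2 (mod 1).
    Modulo 1 every t works; take t = 0.
    Then x = 17 + 18·0 = 17, valid modulo lcm(18, 6) = 18: x ≡ 17 (mod 18).
Verify: 17 mod 18 = 17, 17 mod 9 = 8, 17 mod 6 = 5.

x ≡ 17 (mod 18).


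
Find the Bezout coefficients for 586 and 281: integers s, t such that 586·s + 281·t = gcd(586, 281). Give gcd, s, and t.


Euclidean algorithm on (586, 281) — divide until remainder is 0:
  586 = 2 · 281 + 24
  281 = 11 · 24 + 17
  24 = 1 · 17 + 7
  17 = 2 · 7 + 3
  7 = 2 · 3 + 1
  3 = 3 · 1 + 0
gcd(586, 281) = 1.
Track Bezout coefficients alongside the remainders: start with r₀ = 586 = a·1 + b·0 (s = 1, t = 0) and r₁ = 281 = a·0 + b·1 (s = 0, t = 1); each new remainder r_{k+1} = r_{k-1} − q_k·r_k inherits s_{k+1} = s_{k-1} − q_k·s_k, t_{k+1} = t_{k-1} − q_k·t_k, so r_k = a·s_k + b·t_k at every step:
  q = 2: r = 24, s = 1 − 2·0 = 1, t = 0 − 2·1 = -2  (check: 586·1 + 281·(-2) = 24)
  q = 11: r = 17, s = 0 − 11·1 = -11, t = 1 − 11·(-2) = 23  (check: 586·(-11) + 281·23 = 17)
  q = 1: r = 7, s = 1 − 1·(-11) = 12, t = -2 − 1·23 = -25  (check: 586·12 + 281·(-25) = 7)
  q = 2: r = 3, s = -11 − 2·12 = -35, t = 23 − 2·(-25) = 73  (check: 586·(-35) + 281·73 = 3)
  q = 2: r = 1, s = 12 − 2·(-35) = 82, t = -25 − 2·73 = -171  (check: 586·82 + 281·(-171) = 1)
The row with r = 1 (the gcd) gives the Bezout coefficients s = 82, t = -171.
Result: 586 · (82) + 281 · (-171) = 1.

gcd(586, 281) = 1; s = 82, t = -171 (check: 586·82 + 281·(-171) = 1).


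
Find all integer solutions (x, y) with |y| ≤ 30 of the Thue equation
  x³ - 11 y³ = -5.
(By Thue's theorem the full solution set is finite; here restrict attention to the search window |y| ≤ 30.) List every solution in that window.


The equation is x³ - 11y³ = -5. For fixed y, x³ = 11·y³ − 5, so a solution requires the RHS to be a perfect cube.
Strategy: iterate y from -30 to 30, compute RHS = 11·y³ − 5, and check whether it is a (positive or negative) perfect cube.
Check small values of y:
  y = 0: RHS = -5 is not a perfect cube.
  y = 1: RHS = 6 is not a perfect cube.
  y = -1: RHS = -16 is not a perfect cube.
  y = 2: RHS = 83 is not a perfect cube.
  y = -2: RHS = -93 is not a perfect cube.
  y = 3: RHS = 292 is not a perfect cube.
  y = -3: RHS = -302 is not a perfect cube.
Continuing the search up to |y| = 30 finds no solutions either.
No (x, y) in the scanned range satisfies the equation.

No integer solutions with |y| ≤ 30.


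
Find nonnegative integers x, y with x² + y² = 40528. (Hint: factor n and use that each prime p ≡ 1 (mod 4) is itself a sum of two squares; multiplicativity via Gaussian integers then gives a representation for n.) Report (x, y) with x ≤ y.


Step 1: Factor n = 40528 = 2^4 · 17 · 149.
Step 2: Check the mod-4 condition on each prime factor: 2 = 2 (special); 17 ≡ 1 (mod 4), exponent 1; 149 ≡ 1 (mod 4), exponent 1.
All primes ≡ 3 (mod 4) appear to even exponent (or don't appear), so by the two-squares theorem n IS expressible as a sum of two squares.
Step 3: Build a representation. Group n = k² · m with k = 4 and m = 17 · 149 = 2533 (a product of primes ≡ 1 (mod 4)); a representation of m scales to one of n via (k·x)² + (k·y)² = k²(x² + y²). Each prime p ≡ 1 (mod 4) is itself a sum of two squares; find a² by testing p − a² for a perfect square:
  17: 17 − 1² = 16 = 4² ⇒ 17 = 1² + 4².
  149: 149 − 1² = 148, 149 − 2² = 145, 149 − 3² = 140, 149 − 4² = 133, 149 − 5² = 124, 149 − 6² = 113, 149 − 7² = 100 = 10² ⇒ 149 = 7² + 10².
  Combine using the Brahmagupta–Fibonacci identity (a² + b²)(c² + d²) = (ac − bd)² + (ad + bc)² = (ac + bd)² + (ad − bc)²:
  17 · 149 = 2533: from (1² + 4²)(7² + 10²), take (1·7 − 4·10, 1·10 + 4·7) = (7 − 40, 10 + 28) = (-33, 38); dropping signs (only squares matter) gives (33, 38); check 33² + 38² = 1089 + 1444 = 2533 ✓.
  Scale by k = 4: (4·33, 4·38) = (132, 152).
Step 4: Order so x ≤ y and verify: 132² + 152² = 17424 + 23104 = 40528 = n. ✓

n = 40528 = 132² + 152² (one valid representation with x ≤ y).


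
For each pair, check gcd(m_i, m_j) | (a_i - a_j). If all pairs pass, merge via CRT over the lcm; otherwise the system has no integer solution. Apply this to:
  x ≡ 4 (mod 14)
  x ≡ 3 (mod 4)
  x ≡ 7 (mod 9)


Moduli 14, 4, 9 are not pairwise coprime, so CRT works modulo lcm(m_i) when all pairwise compatibility conditions hold.
Pairwise compatibility: gcd(m_i, m_j) must divide a_i - a_j for every pair.
Merge one congruence at a time:
  Start: x ≡ 4 (mod 14).
  Combine with x ≡ 3 (mod 4): gcd(14, 4) = 2, and 3 - 4 = -1 is NOT divisible by 2.
    ⇒ system is inconsistent (no integer solution).

No solution (the system is inconsistent).


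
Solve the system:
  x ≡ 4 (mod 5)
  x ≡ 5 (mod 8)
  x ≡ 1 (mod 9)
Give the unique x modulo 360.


Moduli 5, 8, 9 are pairwise coprime; by CRT there is a unique solution modulo M = 5 · 8 · 9 = 360.
Solve pairwise, accumulating the modulus:
  Start with x ≡ 4 (mod 5).
  Combine with x ≡ 5 (mod 8): since gcd(5, 8) = 1, we get a unique residue mod 40.
    Write x = 4 + 5·t and substitute into x ≡ 5 (mod 8): 5·t ≡ 5 − 4 = 1 (mod 8).
    The inverse of 5 mod 8 is 5 (since 5·5 = 25 = 3·8 + 1), so t ≡ 5·1 = 5 ≡ 5 (mod 8).
    Then x = 4 + 5·5 = 29, valid modulo lcm(5, 8) = 40: x ≡ 29 (mod 40).
  Combine with x ≡ 1 (mod 9): since gcd(40, 9) = 1, we get a unique residue mod 360.
    Write x = 29 + 40·t and substitute into x ≡ 1 (mod 9): 40·t ≡ 1 − 29 = -28 (mod 9).
    Reduce coefficients mod 9: 4·t ≡ 8 (mod 9).
    The inverse of 4 mod 9 is 7 (since 4·7 = 28 = 3·9 + 1), so t ≡ 7·8 = 56 ≡ 2 (mod 9).
    Then x = 29 + 40·2 = 109, valid modulo lcm(40, 9) = 360: x ≡ 109 (mod 360).
Verify: 109 mod 5 = 4 ✓, 109 mod 8 = 5 ✓, 109 mod 9 = 1 ✓.

x ≡ 109 (mod 360).


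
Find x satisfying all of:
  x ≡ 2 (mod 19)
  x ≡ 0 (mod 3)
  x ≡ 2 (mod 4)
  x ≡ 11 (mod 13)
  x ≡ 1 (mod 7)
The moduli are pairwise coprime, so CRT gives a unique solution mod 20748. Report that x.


Product of moduli M = 19 · 3 · 4 · 13 · 7 = 20748.
Merge one congruence at a time:
  Start: x ≡ 2 (mod 19).
  Combine with x ≡ 0 (mod 3); new modulus lcm = 57.
    Write x = 2 + 19·t and substitute into x ≡ 0 (mod 3): 19·t ≡ 0 − 2 = -2 (mod 3).
    Reduce coefficients mod 3: 1·t ≡ 1 (mod 3).
    So t ≡ 1 (mod 3).
    Then x = 2 + 19·1 = 21, valid modulo lcm(19, 3) = 57: x ≡ 21 (mod 57).
  Combine with x ≡ 2 (mod 4); new modulus lcm = 228.
    Write x = 21 + 57·t and substitute into x ≡ 2 (mod 4): 57·t ≡ 2 − 21 = -19 (mod 4).
    Reduce coefficients mod 4: 1·t ≡ 1 (mod 4).
    So t ≡ 1 (mod 4).
    Then x = 21 + 57·1 = 78, valid modulo lcm(57, 4) = 228: x ≡ 78 (mod 228).
  Combine with x ≡ 11 (mod 13); new modulus lcm = 2964.
    Write x = 78 + 228·t and substitute into x ≡ 11 (mod 13): 228·t ≡ 11 − 78 = -67 (mod 13).
    Reduce coefficients mod 13: 7·t ≡ 11 (mod 13).
    The inverse of 7 mod 13 is 2 (since 7·2 = 14 = 1·13 + 1), so t ≡ 2·11 = 22 ≡ 9 (mod 13).
    Then x = 78 + 228·9 = 2130, valid modulo lcm(228, 13) = 2964: x ≡ 2130 (mod 2964).
  Combine with x ≡ 1 (mod 7); new modulus lcm = 20748.
    Write x = 2130 + 2964·t and substitute into x ≡ 1 (mod 7): 2964·t ≡ 1 − 2130 = -2129 (mod 7).
    Reduce coefficients mod 7: 3·t ≡ 6 (mod 7).
    The inverse of 3 mod 7 is 5 (since 3·5 = 15 = 2·7 + 1), so t ≡ 5·6 = 30 ≡ 2 (mod 7).
    Then x = 2130 + 2964·2 = 8058, valid modulo lcm(2964, 7) = 20748: x ≡ 8058 (mod 20748).
Verify against each original: 8058 mod 19 = 2, 8058 mod 3 = 0, 8058 mod 4 = 2, 8058 mod 13 = 11, 8058 mod 7 = 1.

x ≡ 8058 (mod 20748).


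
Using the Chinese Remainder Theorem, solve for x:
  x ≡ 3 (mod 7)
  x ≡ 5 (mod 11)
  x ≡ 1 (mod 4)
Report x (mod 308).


Moduli 7, 11, 4 are pairwise coprime; by CRT there is a unique solution modulo M = 7 · 11 · 4 = 308.
Solve pairwise, accumulating the modulus:
  Start with x ≡ 3 (mod 7).
  Combine with x ≡ 5 (mod 11): since gcd(7, 11) = 1, we get a unique residue mod 77.
    Write x = 3 + 7·t and substitute into x ≡ 5 (mod 11): 7·t ≡ 5 − 3 = 2 (mod 11).
    The inverse of 7 mod 11 is 8 (since 7·8 = 56 = 5·11 + 1), so t ≡ 8·2 = 16 ≡ 5 (mod 11).
    Then x = 3 + 7·5 = 38, valid modulo lcm(7, 11) = 77: x ≡ 38 (mod 77).
  Combine with x ≡ 1 (mod 4): since gcd(77, 4) = 1, we get a unique residue mod 308.
    Write x = 38 + 77·t and substitute into x ≡ 1 (mod 4): 77·t ≡ 1 − 38 = -37 (mod 4).
    Reduce coefficients mod 4: 1·t ≡ 3 (mod 4).
    So t ≡ 3 (mod 4).
    Then x = 38 + 77·3 = 269, valid modulo lcm(77, 4) = 308: x ≡ 269 (mod 308).
Verify: 269 mod 7 = 3 ✓, 269 mod 11 = 5 ✓, 269 mod 4 = 1 ✓.

x ≡ 269 (mod 308).


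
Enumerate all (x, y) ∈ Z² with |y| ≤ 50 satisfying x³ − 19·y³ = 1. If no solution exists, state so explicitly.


The equation is x³ - 19y³ = 1. For fixed y, x³ = 19·y³ + 1, so a solution requires the RHS to be a perfect cube.
Strategy: iterate y from -50 to 50, compute RHS = 19·y³ + 1, and check whether it is a (positive or negative) perfect cube.
Check small values of y:
  y = 0: RHS = 1 = (1)³ ⇒ x = 1 works.
  y = 1: RHS = 20 is not a perfect cube.
  y = -1: RHS = -18 is not a perfect cube.
  y = 2: RHS = 153 is not a perfect cube.
  y = -2: RHS = -151 is not a perfect cube.
  y = 3: RHS = 514 is not a perfect cube.
  y = -3: RHS = -512 = (-8)³ ⇒ x = -8 works.
Continuing the search up to |y| = 50 finds no further solutions beyond those listed.
Collected solutions: (1, 0), (-8, -3).

Solutions (with |y| ≤ 50): (1, 0), (-8, -3).


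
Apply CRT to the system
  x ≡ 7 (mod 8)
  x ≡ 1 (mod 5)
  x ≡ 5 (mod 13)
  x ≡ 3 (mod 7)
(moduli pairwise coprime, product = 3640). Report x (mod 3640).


Product of moduli M = 8 · 5 · 13 · 7 = 3640.
Merge one congruence at a time:
  Start: x ≡ 7 (mod 8).
  Combine with x ≡ 1 (mod 5); new modulus lcm = 40.
    Write x = 7 + 8·t and substitute into x ≡ 1 (mod 5): 8·t ≡ 1 − 7 = -6 (mod 5).
    Reduce coefficients mod 5: 3·t ≡ 4 (mod 5).
    The inverse of 3 mod 5 is 2 (since 3·2 = 6 = 1·5 + 1), so t ≡ 2·4 = 8 ≡ 3 (mod 5).
    Then x = 7 + 8·3 = 31, valid modulo lcm(8, 5) = 40: x ≡ 31 (mod 40).
  Combine with x ≡ 5 (mod 13); new modulus lcm = 520.
    Write x = 31 + 40·t and substitute into x ≡ 5 (mod 13): 40·t ≡ 5 − 31 = -26 (mod 13).
    Reduce coefficients mod 13: 1·t ≡ 0 (mod 13).
    So t ≡ 0 (mod 13).
    Then x = 31 + 40·0 = 31, valid modulo lcm(40, 13) = 520: x ≡ 31 (mod 520).
  Combine with x ≡ 3 (mod 7); new modulus lcm = 3640.
    Write x = 31 + 520·t and substitute into x ≡ 3 (mod 7): 520·t ≡ 3 − 31 = -28 (mod 7).
    Reduce coefficients mod 7: 2·t ≡ 0 (mod 7).
    The inverse of 2 mod 7 is 4 (since 2·4 = 8 = 1·7 + 1), so t ≡ 4·0 = 0 ≡ 0 (mod 7).
    Then x = 31 + 520·0 = 31, valid modulo lcm(520, 7) = 3640: x ≡ 31 (mod 3640).
Verify against each original: 31 mod 8 = 7, 31 mod 5 = 1, 31 mod 13 = 5, 31 mod 7 = 3.

x ≡ 31 (mod 3640).


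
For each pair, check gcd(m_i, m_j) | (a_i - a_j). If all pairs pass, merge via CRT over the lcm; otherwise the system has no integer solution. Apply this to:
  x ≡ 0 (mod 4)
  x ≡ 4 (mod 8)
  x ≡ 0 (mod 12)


Moduli 4, 8, 12 are not pairwise coprime, so CRT works modulo lcm(m_i) when all pairwise compatibility conditions hold.
Pairwise compatibility: gcd(m_i, m_j) must divide a_i - a_j for every pair.
Merge one congruence at a time:
  Start: x ≡ 0 (mod 4).
  Combine with x ≡ 4 (mod 8): gcd(4, 8) = 4; 4 - 0 = 4, which IS divisible by 4, so compatible.
    Write x = 0 + 4·t and substitute into x ≡ 4 (mod 8): 4·t ≡ 4 − 0 = 4 (mod 8).
    Divide the congruence (and modulus) by g = 4: 1·t ≡ 1 (mod 2).
    So t ≡ 1 (mod 2).
    Then x = 0 + 4·1 = 4, valid modulo lcm(4, 8) = 8: x ≡ 4 (mod 8).
  Combine with x ≡ 0 (mod 12): gcd(8, 12) = 4; 0 - 4 = -4, which IS divisible by 4, so compatible.
    Write x = 4 + 8·t and substitute into x ≡ 0 (mod 12): 8·t ≡ 0 − 4 = -4 (mod 12).
    Divide the congruence (and modulus) by g = 4: 2·t ≡ -1 (mod 3).
    Reduce coefficients mod 3: 2·t ≡ 2 (mod 3).
    The inverse of 2 mod 3 is 2 (since 2·2 = 4 = 1·3 + 1), so t ≡ 2·2 = 4 ≡ 1 (mod 3).
    Then x = 4 + 8·1 = 12, valid modulo lcm(8, 12) = 24: x ≡ 12 (mod 24).
Verify: 12 mod 4 = 0, 12 mod 8 = 4, 12 mod 12 = 0.

x ≡ 12 (mod 24).


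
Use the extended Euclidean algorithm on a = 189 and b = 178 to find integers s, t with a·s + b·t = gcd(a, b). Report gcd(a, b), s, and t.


Euclidean algorithm on (189, 178) — divide until remainder is 0:
  189 = 1 · 178 + 11
  178 = 16 · 11 + 2
  11 = 5 · 2 + 1
  2 = 2 · 1 + 0
gcd(189, 178) = 1.
Track Bezout coefficients alongside the remainders: start with r₀ = 189 = a·1 + b·0 (s = 1, t = 0) and r₁ = 178 = a·0 + b·1 (s = 0, t = 1); each new remainder r_{k+1} = r_{k-1} − q_k·r_k inherits s_{k+1} = s_{k-1} − q_k·s_k, t_{k+1} = t_{k-1} − q_k·t_k, so r_k = a·s_k + b·t_k at every step:
  q = 1: r = 11, s = 1 − 1·0 = 1, t = 0 − 1·1 = -1  (check: 189·1 + 178·(-1) = 11)
  q = 16: r = 2, s = 0 − 16·1 = -16, t = 1 − 16·(-1) = 17  (check: 189·(-16) + 178·17 = 2)
  q = 5: r = 1, s = 1 − 5·(-16) = 81, t = -1 − 5·17 = -86  (check: 189·81 + 178·(-86) = 1)
The row with r = 1 (the gcd) gives the Bezout coefficients s = 81, t = -86.
Result: 189 · (81) + 178 · (-86) = 1.

gcd(189, 178) = 1; s = 81, t = -86 (check: 189·81 + 178·(-86) = 1).


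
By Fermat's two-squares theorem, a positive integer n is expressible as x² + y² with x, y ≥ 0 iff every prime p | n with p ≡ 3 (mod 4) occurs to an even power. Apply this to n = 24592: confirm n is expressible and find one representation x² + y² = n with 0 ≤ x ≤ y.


Step 1: Factor n = 24592 = 2^4 · 29 · 53.
Step 2: Check the mod-4 condition on each prime factor: 2 = 2 (special); 29 ≡ 1 (mod 4), exponent 1; 53 ≡ 1 (mod 4), exponent 1.
All primes ≡ 3 (mod 4) appear to even exponent (or don't appear), so by the two-squares theorem n IS expressible as a sum of two squares.
Step 3: Build a representation. Group n = k² · m with k = 4 and m = 29 · 53 = 1537 (a product of primes ≡ 1 (mod 4)); a representation of m scales to one of n via (k·x)² + (k·y)² = k²(x² + y²). Each prime p ≡ 1 (mod 4) is itself a sum of two squares; find a² by testing p − a² for a perfect square:
  29: 29 − 1² = 28, 29 − 2² = 25 = 5² ⇒ 29 = 2² + 5².
  53: 53 − 1² = 52, 53 − 2² = 49 = 7² ⇒ 53 = 2² + 7².
  Combine using the Brahmagupta–Fibonacci identity (a² + b²)(c² + d²) = (ac − bd)² + (ad + bc)² = (ac + bd)² + (ad − bc)²:
  29 · 53 = 1537: from (2² + 5²)(2² + 7²), take (2·2 − 5·7, 2·7 + 5·2) = (4 − 35, 14 + 10) = (-31, 24); dropping signs (only squares matter) gives (31, 24); check 31² + 24² = 961 + 576 = 1537 ✓.
  Scale by k = 4: (4·31, 4·24) = (124, 96).
Step 4: Order so x ≤ y and verify: 96² + 124² = 9216 + 15376 = 24592 = n. ✓

n = 24592 = 96² + 124² (one valid representation with x ≤ y).
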